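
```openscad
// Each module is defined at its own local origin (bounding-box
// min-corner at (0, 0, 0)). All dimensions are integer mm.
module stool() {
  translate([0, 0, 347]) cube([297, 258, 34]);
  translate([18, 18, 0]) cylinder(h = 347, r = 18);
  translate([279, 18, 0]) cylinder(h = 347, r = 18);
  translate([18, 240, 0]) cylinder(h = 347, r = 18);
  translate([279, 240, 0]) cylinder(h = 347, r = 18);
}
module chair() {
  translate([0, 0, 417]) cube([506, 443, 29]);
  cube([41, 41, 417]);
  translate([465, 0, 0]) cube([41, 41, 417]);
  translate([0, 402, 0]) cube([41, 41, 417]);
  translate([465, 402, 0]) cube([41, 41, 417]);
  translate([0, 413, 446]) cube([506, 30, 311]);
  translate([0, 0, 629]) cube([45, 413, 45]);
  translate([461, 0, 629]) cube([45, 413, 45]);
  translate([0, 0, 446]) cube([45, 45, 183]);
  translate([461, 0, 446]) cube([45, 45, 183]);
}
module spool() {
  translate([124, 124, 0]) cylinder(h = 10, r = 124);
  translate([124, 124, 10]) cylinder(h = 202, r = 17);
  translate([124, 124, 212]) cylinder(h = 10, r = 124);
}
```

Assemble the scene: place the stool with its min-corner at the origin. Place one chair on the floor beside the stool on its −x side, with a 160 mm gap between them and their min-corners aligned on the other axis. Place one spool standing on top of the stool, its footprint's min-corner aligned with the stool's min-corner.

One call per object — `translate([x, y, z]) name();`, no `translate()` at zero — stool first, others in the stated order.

stool();
translate([-666, 0, 0]) chair();
translate([0, 0, 381]) spool();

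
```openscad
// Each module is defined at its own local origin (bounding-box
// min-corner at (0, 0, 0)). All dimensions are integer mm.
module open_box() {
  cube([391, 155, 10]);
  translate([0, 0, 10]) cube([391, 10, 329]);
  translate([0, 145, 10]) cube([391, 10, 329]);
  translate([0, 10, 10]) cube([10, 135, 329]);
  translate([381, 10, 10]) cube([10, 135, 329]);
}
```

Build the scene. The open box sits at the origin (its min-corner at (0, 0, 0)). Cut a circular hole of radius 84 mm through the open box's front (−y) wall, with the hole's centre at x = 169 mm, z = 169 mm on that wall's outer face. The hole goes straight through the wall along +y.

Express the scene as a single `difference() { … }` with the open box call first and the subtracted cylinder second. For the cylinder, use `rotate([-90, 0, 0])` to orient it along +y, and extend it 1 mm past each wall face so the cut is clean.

difference() {
  open_box();
  translate([169, -1, 169]) rotate([-90, 0, 0]) cylinder(h = 12, r = 84);
}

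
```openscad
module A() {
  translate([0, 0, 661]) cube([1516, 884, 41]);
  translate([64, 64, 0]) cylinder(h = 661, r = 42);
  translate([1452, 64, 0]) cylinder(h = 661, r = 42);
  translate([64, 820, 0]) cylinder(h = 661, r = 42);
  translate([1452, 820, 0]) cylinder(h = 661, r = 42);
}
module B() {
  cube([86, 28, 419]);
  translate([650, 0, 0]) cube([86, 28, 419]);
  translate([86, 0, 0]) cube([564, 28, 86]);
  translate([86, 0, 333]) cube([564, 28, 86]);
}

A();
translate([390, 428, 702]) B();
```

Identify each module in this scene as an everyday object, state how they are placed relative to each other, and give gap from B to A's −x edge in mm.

A is a table. B is a picture frame. The picture frame is on top of the table, centred. The gap from the picture frame to the table's −x edge is 390 mm.

The picture frame's min-x is at 390; the table's min-x is 0; gap = 390 mm.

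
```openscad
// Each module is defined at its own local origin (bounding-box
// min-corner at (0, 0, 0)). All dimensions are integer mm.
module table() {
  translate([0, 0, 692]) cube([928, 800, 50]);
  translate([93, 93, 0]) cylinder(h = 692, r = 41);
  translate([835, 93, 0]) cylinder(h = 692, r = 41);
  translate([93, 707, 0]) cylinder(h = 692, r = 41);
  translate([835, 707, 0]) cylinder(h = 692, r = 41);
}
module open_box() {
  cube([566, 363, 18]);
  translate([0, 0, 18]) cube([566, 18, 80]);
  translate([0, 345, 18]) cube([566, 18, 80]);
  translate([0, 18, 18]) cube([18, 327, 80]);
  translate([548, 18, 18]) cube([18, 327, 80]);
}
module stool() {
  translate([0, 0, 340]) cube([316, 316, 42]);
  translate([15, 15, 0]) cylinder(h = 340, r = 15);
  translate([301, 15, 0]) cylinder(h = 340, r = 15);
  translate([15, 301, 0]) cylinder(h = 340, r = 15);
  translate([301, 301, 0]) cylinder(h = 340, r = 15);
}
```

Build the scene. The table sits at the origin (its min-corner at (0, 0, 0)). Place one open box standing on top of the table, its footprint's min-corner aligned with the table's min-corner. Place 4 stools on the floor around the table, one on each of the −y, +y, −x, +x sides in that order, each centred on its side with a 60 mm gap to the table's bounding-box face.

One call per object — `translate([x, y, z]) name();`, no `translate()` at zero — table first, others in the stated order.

table();
translate([0, 0, 742]) open_box();
translate([306, -376, 0]) stool();
translate([306, 860, 0]) stool();
translate([-376, 242, 0]) stool();
translate([988, 242, 0]) stool();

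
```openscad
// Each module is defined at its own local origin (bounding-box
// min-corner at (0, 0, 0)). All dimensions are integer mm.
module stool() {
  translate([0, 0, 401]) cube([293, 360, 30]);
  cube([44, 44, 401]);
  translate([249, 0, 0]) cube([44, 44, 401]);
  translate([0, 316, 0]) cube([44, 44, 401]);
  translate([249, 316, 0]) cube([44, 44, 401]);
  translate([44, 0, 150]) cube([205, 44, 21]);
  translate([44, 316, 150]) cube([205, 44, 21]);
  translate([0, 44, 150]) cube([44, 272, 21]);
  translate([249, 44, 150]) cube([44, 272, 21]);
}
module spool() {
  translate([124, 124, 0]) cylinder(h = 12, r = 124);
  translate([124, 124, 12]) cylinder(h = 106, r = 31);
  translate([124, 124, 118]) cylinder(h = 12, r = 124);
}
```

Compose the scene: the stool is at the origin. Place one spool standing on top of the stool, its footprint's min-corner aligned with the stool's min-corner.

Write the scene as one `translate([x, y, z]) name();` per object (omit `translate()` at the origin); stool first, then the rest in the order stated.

stool();
translate([0, 0, 431]) spool();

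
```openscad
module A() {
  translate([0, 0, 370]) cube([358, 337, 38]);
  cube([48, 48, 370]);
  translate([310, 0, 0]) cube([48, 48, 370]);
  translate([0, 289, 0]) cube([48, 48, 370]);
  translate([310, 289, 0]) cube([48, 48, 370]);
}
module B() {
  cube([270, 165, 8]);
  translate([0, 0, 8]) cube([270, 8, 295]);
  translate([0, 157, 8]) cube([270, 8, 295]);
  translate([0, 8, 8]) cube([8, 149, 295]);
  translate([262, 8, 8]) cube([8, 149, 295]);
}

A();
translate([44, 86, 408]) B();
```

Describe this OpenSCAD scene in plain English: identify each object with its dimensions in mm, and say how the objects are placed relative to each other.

A is a four-legged stool. The seat is 358×337 mm, 38 mm thick, top at z = 408 mm. It stands on four square legs, each 48×48 mm in cross-section, from z = 0 to the seat underside, each flush with a corner of the seat.

B is an open-topped rectangular box: outside dimensions 270×165×303 mm, with a uniform wall and base thickness of 8 mm. The base is a full 270×165 slab on the floor; four walls sit on top of the base. The front and back walls (the −y and +y sides) span the full width; the two side walls fit between them.

The open box is on top of the stool, centred.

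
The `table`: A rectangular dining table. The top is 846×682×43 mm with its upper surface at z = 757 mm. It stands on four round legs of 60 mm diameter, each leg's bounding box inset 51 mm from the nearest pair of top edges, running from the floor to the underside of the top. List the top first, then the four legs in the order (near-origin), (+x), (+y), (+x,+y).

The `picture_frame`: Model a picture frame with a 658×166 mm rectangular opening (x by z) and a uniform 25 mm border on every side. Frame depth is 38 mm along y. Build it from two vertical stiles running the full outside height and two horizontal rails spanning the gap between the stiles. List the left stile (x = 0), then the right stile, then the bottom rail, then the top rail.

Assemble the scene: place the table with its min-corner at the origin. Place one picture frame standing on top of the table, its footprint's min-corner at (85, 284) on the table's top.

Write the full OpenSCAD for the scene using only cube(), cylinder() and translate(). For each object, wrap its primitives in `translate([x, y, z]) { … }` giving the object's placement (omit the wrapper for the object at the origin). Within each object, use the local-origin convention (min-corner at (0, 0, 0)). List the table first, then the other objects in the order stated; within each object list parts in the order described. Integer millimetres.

translate([0, 0, 714]) cube([846, 682, 43]);
translate([81, 81, 0]) cylinder(h = 714, r = 30);
translate([765, 81, 0]) cylinder(h = 714, r = 30);
translate([81, 601, 0]) cylinder(h = 714, r = 30);
translate([765, 601, 0]) cylinder(h = 714, r = 30);
translate([85, 284, 757]) {
  cube([25, 38, 216]);
  translate([683, 0, 0]) cube([25, 38, 216]);
  translate([25, 0, 0]) cube([658, 38, 25]);
  translate([25, 0, 191]) cube([658, 38, 25]);
}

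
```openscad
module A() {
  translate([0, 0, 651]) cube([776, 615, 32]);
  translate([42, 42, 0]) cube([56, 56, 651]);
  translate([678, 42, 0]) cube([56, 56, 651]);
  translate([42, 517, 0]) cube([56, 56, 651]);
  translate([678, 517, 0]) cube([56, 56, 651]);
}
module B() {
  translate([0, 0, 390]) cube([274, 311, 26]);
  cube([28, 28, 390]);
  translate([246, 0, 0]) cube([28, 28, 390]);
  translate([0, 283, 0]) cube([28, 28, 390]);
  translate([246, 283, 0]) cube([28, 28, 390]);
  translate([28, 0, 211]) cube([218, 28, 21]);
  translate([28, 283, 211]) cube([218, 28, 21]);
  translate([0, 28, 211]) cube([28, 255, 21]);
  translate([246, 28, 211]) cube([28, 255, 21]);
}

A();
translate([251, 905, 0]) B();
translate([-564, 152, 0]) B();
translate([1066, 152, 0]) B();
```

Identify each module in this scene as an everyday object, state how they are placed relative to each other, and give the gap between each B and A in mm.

A is a table. B is a stool. Three stools sit around the table at the +y, −x, +x sides. The gap between each stool and the table is 290 mm.

Each stool's nearest face is 290 mm from the table's bounding box.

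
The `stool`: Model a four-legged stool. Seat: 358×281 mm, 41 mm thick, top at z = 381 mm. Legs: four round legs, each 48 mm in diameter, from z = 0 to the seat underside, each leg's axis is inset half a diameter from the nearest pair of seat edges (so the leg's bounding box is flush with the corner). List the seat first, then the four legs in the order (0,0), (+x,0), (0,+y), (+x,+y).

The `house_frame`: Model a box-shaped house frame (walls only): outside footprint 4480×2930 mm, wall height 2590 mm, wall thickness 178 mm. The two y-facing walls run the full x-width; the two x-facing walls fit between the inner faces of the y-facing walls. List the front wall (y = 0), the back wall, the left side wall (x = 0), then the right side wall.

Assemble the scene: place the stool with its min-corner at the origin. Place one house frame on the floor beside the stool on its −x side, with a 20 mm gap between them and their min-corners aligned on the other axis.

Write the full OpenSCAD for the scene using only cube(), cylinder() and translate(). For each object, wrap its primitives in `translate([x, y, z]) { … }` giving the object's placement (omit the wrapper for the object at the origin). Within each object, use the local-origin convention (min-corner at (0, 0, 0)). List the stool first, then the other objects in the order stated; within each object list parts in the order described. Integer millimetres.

translate([0, 0, 340]) cube([358, 281, 41]);
translate([24, 24, 0]) cylinder(h = 340, r = 24);
translate([334, 24, 0]) cylinder(h = 340, r = 24);
translate([24, 257, 0]) cylinder(h = 340, r = 24);
translate([334, 257, 0]) cylinder(h = 340, r = 24);
translate([-4500, 0, 0]) {
  cube([4480, 178, 2590]);
  translate([0, 2752, 0]) cube([4480, 178, 2590]);
  translate([0, 178, 0]) cube([178, 2574, 2590]);
  translate([4302, 178, 0]) cube([178, 2574, 2590]);
}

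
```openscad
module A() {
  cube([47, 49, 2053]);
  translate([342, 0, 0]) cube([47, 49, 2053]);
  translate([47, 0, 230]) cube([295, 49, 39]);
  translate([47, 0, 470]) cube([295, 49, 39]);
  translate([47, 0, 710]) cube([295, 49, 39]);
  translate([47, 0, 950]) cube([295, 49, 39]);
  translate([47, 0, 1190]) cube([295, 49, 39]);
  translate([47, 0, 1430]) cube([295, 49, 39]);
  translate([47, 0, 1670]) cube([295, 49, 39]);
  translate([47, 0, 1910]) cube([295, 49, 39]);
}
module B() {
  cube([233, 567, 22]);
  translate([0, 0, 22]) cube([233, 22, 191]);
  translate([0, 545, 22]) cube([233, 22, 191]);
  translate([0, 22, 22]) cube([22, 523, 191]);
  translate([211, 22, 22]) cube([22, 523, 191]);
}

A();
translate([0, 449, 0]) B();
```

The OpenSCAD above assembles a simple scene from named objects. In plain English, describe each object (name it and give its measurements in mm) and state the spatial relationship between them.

A is a wooden ladder with two side rails of 47×49 mm section and 2053 mm height, set 389 mm apart overall. Between them run 8 rectangular rungs (49 mm deep, 39 mm thick), front faces flush with the rails' −y face. The bottom of the first rung is 230 mm above the floor and each subsequent rung is 240 mm higher than the one below.

B is an open-topped rectangular box: outside dimensions 233×567×213 mm, with a uniform wall and base thickness of 22 mm. The base is a full 233×567 slab on the floor; four walls sit on top of the base. The front and back walls (the −y and +y sides) span the full width; the two side walls fit between them.

The open box is on the floor beside the ladder on its +y side.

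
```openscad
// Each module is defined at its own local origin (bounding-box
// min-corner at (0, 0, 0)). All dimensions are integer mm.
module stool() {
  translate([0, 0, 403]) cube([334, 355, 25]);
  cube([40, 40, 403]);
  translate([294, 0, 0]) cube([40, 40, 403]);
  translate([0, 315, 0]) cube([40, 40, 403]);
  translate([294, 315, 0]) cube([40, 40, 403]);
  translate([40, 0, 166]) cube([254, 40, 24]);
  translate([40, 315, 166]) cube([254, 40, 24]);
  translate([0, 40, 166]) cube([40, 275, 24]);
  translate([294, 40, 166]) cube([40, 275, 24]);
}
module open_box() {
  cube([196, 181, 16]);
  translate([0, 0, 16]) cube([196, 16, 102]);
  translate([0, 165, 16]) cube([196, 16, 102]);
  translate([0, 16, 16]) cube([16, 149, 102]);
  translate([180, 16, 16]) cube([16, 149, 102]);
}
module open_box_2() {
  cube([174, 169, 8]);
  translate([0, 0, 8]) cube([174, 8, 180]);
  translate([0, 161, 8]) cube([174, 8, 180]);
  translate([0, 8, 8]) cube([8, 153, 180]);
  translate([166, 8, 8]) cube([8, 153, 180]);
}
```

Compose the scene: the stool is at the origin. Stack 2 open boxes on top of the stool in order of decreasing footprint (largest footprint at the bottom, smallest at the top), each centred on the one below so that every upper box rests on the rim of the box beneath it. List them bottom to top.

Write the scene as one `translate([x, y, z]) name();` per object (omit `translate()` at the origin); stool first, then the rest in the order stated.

stool();
translate([69, 87, 428]) open_box();
translate([80, 93, 546]) open_box_2();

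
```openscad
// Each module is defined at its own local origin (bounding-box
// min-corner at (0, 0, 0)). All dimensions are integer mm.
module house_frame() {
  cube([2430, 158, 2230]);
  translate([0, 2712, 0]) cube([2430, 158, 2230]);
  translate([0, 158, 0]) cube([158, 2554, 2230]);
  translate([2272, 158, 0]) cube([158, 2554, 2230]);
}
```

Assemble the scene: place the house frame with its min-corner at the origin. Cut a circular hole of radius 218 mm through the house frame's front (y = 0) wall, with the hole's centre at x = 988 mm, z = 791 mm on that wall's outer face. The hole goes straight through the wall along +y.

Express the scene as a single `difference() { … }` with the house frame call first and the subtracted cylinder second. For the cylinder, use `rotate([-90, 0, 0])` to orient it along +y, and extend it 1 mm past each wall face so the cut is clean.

difference() {
  house_frame();
  translate([988, -1, 791]) rotate([-90, 0, 0]) cylinder(h = 160, r = 218);
}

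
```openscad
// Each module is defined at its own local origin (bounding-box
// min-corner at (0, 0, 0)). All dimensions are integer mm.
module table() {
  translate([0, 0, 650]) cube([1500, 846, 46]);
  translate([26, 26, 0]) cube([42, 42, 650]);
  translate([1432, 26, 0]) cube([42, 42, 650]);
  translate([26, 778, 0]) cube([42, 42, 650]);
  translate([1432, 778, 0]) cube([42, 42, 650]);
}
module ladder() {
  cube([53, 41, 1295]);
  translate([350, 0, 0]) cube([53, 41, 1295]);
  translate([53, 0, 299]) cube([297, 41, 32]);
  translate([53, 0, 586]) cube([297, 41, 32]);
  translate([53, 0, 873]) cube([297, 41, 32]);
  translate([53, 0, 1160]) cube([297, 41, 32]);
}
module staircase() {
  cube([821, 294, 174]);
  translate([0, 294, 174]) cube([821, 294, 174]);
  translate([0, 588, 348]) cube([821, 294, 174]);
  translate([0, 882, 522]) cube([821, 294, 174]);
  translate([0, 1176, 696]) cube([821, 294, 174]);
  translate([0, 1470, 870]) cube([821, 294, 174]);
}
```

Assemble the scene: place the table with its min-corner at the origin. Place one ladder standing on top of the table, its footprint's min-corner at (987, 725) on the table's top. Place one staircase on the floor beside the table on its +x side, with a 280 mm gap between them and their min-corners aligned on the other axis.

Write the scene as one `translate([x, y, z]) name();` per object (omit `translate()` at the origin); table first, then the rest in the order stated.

table();
translate([987, 725, 696]) ladder();
translate([1780, 0, 0]) staircase();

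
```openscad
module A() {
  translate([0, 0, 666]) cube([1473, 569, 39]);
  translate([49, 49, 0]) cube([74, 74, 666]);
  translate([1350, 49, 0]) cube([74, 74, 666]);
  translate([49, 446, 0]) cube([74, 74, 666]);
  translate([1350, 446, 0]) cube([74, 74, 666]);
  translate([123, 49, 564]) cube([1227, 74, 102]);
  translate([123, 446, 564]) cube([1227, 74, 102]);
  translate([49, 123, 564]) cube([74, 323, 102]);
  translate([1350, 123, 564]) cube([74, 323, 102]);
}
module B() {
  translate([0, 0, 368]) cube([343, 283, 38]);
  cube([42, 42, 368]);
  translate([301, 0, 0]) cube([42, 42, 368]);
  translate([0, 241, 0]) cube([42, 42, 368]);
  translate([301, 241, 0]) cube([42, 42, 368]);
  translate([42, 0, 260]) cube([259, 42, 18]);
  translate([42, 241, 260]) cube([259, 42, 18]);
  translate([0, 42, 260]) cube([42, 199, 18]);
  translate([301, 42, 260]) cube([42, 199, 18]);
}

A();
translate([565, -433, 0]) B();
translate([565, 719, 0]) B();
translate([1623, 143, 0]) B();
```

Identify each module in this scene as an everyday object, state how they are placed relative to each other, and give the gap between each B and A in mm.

A is a table. B is a stool. Three stools sit around the table at the −y, +y, +x sides. The gap between each stool and the table is 150 mm.

Each stool's nearest face is 150 mm from the table's bounding box.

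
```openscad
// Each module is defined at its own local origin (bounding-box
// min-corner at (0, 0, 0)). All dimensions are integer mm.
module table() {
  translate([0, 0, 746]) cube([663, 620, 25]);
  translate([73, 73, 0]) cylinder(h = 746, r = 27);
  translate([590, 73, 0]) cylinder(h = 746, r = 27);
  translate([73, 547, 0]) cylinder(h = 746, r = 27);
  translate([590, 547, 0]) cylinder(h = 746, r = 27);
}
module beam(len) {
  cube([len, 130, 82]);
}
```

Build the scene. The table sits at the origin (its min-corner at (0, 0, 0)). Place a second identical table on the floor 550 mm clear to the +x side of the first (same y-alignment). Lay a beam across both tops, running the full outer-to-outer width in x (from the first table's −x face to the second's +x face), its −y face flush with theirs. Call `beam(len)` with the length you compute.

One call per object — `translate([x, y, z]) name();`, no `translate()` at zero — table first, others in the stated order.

table();
translate([1213, 0, 0]) table();
translate([0, 0, 771]) beam(1876);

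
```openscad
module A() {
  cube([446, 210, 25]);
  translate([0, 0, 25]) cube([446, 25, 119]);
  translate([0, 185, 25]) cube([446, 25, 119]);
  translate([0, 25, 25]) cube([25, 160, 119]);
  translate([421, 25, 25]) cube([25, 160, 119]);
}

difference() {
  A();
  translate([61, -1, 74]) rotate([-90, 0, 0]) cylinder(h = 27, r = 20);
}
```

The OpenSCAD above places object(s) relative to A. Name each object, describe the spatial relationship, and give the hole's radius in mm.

The subtracted cylinder has r = 20 mm.

A is an open box. The open box has a circular hole through its front wall. The hole's radius is 20 mm.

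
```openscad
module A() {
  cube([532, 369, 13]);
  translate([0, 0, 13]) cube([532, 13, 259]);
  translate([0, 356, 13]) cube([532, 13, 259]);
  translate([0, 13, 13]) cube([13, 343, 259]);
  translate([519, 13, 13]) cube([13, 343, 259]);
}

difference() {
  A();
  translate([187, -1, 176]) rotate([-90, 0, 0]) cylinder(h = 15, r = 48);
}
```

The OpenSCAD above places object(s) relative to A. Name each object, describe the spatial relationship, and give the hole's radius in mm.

A is an open box. The open box has a circular hole through its front wall. The hole's radius is 48 mm.

The subtracted cylinder has r = 48 mm.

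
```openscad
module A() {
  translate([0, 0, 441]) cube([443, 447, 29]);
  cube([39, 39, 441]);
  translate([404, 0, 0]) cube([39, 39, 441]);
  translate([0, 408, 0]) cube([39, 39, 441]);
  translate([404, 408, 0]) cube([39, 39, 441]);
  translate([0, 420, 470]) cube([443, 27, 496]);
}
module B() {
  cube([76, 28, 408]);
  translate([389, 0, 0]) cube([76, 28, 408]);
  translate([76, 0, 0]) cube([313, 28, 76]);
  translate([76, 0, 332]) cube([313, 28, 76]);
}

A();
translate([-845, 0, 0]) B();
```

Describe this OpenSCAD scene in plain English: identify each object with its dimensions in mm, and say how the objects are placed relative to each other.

A is a chair. The seat is a 443×447×29 mm slab with its top at z = 470 mm, on four 39×39 mm corner legs (flush with the seat edges, standing on z = 0). A flat backrest 27 mm thick, 496 mm tall, spans the full seat width and rises from the seat top along its +y edge, rear face flush with the rear of the seat.

B is a picture frame with a 313×256 mm rectangular opening (x by z) and a uniform 76 mm border on every side. Frame depth is 28 mm along y. It is built from two vertical stiles running the full outside height and two horizontal rails spanning the gap between the stiles.

The picture frame is on the floor beside the chair on its −x side.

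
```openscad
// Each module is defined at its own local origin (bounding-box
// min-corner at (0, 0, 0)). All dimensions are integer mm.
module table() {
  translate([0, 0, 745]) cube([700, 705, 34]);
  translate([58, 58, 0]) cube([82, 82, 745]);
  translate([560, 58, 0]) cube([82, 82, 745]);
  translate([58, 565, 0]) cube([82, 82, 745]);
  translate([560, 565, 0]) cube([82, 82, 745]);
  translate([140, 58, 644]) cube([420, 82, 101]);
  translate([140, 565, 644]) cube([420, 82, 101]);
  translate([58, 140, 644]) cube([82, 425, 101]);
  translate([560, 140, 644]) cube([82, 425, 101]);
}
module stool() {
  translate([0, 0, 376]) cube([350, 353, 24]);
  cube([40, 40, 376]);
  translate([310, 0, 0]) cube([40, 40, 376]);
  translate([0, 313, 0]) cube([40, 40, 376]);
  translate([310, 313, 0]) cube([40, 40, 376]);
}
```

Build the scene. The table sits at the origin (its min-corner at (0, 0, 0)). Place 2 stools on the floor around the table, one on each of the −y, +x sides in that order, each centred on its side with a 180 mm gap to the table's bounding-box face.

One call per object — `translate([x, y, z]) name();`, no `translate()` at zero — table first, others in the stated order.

table();
translate([175, -533, 0]) stool();
translate([880, 176, 0]) stool();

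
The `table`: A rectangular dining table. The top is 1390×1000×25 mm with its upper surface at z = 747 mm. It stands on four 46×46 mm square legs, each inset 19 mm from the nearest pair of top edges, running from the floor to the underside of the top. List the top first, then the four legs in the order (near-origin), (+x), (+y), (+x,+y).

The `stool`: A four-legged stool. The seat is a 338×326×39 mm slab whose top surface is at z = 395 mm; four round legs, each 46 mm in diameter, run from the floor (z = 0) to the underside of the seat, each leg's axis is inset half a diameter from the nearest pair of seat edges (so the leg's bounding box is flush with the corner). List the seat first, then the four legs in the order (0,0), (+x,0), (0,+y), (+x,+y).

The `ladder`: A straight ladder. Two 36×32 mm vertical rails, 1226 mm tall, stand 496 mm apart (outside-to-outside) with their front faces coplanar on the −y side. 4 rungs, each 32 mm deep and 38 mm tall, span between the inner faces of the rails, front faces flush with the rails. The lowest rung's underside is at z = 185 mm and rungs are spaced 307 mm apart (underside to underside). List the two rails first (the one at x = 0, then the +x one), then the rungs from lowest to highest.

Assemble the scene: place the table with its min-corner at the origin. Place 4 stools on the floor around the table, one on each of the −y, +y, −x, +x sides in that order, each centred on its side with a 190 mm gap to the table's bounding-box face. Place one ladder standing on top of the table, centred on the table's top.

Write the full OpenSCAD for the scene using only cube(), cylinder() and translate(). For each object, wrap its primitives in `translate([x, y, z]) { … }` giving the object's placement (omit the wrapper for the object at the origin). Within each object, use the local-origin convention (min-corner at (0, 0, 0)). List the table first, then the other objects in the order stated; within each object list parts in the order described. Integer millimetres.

translate([0, 0, 722]) cube([1390, 1000, 25]);
translate([19, 19, 0]) cube([46, 46, 722]);
translate([1325, 19, 0]) cube([46, 46, 722]);
translate([19, 935, 0]) cube([46, 46, 722]);
translate([1325, 935, 0]) cube([46, 46, 722]);
translate([526, -516, 0]) {
  translate([0, 0, 356]) cube([338, 326, 39]);
  translate([23, 23, 0]) cylinder(h = 356, r = 23);
  translate([315, 23, 0]) cylinder(h = 356, r = 23);
  translate([23, 303, 0]) cylinder(h = 356, r = 23);
  translate([315, 303, 0]) cylinder(h = 356, r = 23);
}
translate([526, 1190, 0]) {
  translate([0, 0, 356]) cube([338, 326, 39]);
  translate([23, 23, 0]) cylinder(h = 356, r = 23);
  translate([315, 23, 0]) cylinder(h = 356, r = 23);
  translate([23, 303, 0]) cylinder(h = 356, r = 23);
  translate([315, 303, 0]) cylinder(h = 356, r = 23);
}
translate([-528, 337, 0]) {
  translate([0, 0, 356]) cube([338, 326, 39]);
  translate([23, 23, 0]) cylinder(h = 356, r = 23);
  translate([315, 23, 0]) cylinder(h = 356, r = 23);
  translate([23, 303, 0]) cylinder(h = 356, r = 23);
  translate([315, 303, 0]) cylinder(h = 356, r = 23);
}
translate([1580, 337, 0]) {
  translate([0, 0, 356]) cube([338, 326, 39]);
  translate([23, 23, 0]) cylinder(h = 356, r = 23);
  translate([315, 23, 0]) cylinder(h = 356, r = 23);
  translate([23, 303, 0]) cylinder(h = 356, r = 23);
  translate([315, 303, 0]) cylinder(h = 356, r = 23);
}
translate([447, 484, 747]) {
  cube([36, 32, 1226]);
  translate([460, 0, 0]) cube([36, 32, 1226]);
  translate([36, 0, 185]) cube([424, 32, 38]);
  translate([36, 0, 492]) cube([424, 32, 38]);
  translate([36, 0, 799]) cube([424, 32, 38]);
  translate([36, 0, 1106]) cube([424, 32, 38]);
}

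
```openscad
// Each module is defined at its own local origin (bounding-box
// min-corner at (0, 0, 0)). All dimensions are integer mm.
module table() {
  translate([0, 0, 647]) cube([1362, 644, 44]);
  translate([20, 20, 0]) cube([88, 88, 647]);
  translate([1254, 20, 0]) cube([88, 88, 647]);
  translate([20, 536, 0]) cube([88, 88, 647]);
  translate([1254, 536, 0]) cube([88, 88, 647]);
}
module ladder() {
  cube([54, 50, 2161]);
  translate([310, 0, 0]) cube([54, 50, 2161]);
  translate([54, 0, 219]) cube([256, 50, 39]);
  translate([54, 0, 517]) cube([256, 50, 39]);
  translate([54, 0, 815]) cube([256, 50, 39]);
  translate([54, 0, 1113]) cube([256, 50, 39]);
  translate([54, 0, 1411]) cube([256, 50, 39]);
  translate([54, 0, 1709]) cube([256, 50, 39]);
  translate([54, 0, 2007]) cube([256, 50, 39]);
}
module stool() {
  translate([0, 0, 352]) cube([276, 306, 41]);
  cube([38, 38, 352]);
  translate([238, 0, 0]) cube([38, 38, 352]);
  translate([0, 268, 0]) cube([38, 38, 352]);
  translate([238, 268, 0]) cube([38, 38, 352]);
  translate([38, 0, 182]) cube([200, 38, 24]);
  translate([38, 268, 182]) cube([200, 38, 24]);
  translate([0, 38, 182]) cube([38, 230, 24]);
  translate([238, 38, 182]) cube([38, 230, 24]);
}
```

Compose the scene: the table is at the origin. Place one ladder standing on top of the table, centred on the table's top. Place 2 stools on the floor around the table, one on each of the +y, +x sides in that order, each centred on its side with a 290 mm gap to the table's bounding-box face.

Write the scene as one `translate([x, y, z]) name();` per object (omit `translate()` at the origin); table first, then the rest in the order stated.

table();
translate([499, 297, 691]) ladder();
translate([543, 934, 0]) stool();
translate([1652, 169, 0]) stool();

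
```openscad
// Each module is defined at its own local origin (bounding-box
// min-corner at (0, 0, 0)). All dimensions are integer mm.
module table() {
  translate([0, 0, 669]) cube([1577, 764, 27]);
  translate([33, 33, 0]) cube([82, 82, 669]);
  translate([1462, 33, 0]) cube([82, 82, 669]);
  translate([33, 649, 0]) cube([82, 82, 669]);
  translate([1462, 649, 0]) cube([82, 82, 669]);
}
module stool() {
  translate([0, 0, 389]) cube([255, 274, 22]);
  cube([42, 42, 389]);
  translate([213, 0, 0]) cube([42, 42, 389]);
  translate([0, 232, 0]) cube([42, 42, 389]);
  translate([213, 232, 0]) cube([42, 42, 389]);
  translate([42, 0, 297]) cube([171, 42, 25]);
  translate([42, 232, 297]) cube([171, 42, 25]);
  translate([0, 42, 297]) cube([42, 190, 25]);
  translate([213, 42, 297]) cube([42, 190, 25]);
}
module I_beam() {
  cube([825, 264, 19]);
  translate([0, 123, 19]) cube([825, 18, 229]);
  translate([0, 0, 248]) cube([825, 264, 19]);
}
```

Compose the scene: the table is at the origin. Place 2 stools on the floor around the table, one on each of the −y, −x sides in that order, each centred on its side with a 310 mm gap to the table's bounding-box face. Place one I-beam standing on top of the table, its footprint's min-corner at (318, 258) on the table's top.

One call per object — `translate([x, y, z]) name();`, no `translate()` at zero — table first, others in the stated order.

table();
translate([661, -584, 0]) stool();
translate([-565, 245, 0]) stool();
translate([318, 258, 696]) I_beam();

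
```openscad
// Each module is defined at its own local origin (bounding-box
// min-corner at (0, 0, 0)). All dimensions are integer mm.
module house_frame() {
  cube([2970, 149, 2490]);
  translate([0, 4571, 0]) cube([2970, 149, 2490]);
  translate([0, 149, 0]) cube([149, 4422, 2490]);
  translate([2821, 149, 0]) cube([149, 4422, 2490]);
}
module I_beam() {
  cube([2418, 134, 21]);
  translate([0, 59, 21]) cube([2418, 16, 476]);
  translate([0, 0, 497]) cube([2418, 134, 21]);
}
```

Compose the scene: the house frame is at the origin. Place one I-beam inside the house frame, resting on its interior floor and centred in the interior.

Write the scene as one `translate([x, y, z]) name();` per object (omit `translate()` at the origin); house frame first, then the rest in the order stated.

house_frame();
translate([276, 2293, 0]) I_beam();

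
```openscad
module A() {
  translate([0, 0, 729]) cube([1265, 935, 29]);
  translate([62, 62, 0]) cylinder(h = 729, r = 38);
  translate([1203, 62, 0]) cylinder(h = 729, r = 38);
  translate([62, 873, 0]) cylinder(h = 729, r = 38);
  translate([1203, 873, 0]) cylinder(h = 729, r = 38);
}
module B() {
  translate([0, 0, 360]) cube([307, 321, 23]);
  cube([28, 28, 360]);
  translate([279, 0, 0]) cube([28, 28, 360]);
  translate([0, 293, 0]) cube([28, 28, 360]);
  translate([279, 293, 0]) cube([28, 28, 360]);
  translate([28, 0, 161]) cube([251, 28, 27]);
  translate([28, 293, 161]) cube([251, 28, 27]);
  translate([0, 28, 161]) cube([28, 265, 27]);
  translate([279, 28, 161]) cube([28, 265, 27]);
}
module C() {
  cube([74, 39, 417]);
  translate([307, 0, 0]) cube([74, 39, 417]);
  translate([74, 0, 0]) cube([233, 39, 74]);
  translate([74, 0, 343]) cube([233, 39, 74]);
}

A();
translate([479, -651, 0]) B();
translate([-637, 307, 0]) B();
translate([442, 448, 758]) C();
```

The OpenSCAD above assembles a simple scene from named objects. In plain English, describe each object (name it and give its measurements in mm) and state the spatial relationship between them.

A is a table with a 1265×935 mm rectangular top, 29 mm thick, top surface at z = 758 mm, supported by four round legs of 76 mm diameter, each leg's bounding box inset 24 mm from the nearest pair of top edges, running from the floor.

B is a simple wooden stool: a rectangular seat 307 mm (x) by 321 mm (y), 23 mm thick, top face at z = 383 mm, on four square legs, each 28×28 mm in cross-section. The legs rest on z = 0, each flush with a corner of the seat. Four stretchers, 28 mm wide and 27 mm tall, connect adjacent legs with their undersides at z = 161 mm, each running between the inner faces of the legs it joins and aligned with the legs' outer faces on the other axis.

C is a rectangular picture frame lying in the x–z plane (depth along y). The opening is 233 mm wide (x) by 269 mm tall (z), surrounded by a border 74 mm wide on all four sides. The frame is 39 mm deep and is made of two full-height vertical stiles with two horizontal rails fitted between them.

Two stools sit around the table at the −y, −x sides. The picture frame is on top of the table, centred.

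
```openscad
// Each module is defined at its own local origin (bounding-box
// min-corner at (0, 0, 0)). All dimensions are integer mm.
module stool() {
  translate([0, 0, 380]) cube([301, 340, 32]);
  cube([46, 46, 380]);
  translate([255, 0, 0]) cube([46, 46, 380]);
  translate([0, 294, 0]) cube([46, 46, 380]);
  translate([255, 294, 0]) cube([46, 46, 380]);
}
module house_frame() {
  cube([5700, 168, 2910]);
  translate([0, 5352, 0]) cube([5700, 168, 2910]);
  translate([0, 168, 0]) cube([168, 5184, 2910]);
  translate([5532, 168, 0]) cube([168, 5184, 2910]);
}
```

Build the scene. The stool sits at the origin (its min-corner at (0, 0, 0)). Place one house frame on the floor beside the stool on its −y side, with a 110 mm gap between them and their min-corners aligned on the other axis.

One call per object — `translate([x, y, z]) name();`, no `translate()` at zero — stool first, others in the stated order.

stool();
translate([0, -5630, 0]) house_frame();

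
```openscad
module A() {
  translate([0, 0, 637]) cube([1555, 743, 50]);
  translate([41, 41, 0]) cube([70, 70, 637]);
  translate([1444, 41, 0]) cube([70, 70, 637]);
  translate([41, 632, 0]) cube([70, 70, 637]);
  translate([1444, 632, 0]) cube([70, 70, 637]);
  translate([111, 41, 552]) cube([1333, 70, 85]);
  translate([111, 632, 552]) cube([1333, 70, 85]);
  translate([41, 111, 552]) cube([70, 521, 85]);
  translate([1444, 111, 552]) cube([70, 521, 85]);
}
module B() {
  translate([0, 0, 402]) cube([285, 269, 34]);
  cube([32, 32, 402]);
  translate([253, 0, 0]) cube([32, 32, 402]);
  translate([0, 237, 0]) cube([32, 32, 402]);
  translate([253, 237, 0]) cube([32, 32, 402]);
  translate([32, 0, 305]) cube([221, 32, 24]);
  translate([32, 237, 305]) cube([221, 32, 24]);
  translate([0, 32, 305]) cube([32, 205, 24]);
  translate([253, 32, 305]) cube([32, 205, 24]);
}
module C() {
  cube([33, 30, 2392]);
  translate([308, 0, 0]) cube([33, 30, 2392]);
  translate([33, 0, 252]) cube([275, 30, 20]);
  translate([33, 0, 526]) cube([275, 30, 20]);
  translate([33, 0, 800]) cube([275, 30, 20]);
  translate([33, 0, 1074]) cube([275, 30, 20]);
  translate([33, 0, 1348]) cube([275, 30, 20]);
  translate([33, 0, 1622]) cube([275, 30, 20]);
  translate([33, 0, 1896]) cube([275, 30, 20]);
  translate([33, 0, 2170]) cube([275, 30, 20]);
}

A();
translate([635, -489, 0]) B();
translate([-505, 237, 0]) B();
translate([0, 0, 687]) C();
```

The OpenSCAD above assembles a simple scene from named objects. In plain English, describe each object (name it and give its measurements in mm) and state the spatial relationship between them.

A is a rectangular dining table. The top is 1555×743×50 mm with its upper surface at z = 687 mm. It stands on four 70×70 mm square legs, each inset 41 mm from the nearest pair of top edges, running from the floor to the underside of the top. Four apron rails, 70 mm thick and 85 mm tall, run between adjacent legs with their top edges flush with the underside of the top and their outer faces flush with the legs' outer faces.

B is a four-legged stool. The seat is 285×269 mm, 34 mm thick, top at z = 436 mm. It stands on four square legs, each 32×32 mm in cross-section, from z = 0 to the seat underside, each flush with a corner of the seat. Four stretchers, 32 mm wide and 24 mm tall, connect adjacent legs with their undersides at z = 305 mm, each running between the inner faces of the legs it joins and aligned with the legs' outer faces on the other axis.

C is a wooden ladder with two side rails of 33×30 mm section and 2392 mm height, set 341 mm apart overall. Between them run 8 rectangular rungs (30 mm deep, 20 mm thick), front faces flush with the rails' −y face. The bottom of the first rung is 252 mm above the floor and each subsequent rung is 274 mm higher than the one below.

Two stools sit around the table at the −y, −x sides. The ladder is on top of the table.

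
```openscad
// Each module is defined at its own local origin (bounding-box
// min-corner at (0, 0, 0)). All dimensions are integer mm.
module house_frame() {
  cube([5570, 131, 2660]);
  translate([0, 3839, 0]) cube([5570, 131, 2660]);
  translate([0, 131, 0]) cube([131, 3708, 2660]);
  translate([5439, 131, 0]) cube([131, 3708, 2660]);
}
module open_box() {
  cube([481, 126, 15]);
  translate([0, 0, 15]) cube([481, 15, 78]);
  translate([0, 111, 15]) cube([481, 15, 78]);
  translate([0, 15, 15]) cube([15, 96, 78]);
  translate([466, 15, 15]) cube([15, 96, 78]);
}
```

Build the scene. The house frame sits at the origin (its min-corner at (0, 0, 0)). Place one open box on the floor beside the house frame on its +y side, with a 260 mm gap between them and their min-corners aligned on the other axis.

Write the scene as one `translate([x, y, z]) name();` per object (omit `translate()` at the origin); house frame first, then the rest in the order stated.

house_frame();
translate([0, 4230, 0]) open_box();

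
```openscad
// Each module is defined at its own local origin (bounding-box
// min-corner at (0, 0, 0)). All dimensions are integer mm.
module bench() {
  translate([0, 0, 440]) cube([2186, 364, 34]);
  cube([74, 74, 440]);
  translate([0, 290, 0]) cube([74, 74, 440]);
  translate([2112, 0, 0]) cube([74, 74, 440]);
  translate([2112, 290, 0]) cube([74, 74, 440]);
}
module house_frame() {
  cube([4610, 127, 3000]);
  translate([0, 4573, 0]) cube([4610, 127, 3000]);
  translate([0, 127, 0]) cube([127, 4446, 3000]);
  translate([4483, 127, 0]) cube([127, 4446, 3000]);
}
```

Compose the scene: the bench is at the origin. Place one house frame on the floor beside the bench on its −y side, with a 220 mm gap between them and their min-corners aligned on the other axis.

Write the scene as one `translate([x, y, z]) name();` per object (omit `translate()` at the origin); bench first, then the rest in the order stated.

bench();
translate([0, -4920, 0]) house_frame();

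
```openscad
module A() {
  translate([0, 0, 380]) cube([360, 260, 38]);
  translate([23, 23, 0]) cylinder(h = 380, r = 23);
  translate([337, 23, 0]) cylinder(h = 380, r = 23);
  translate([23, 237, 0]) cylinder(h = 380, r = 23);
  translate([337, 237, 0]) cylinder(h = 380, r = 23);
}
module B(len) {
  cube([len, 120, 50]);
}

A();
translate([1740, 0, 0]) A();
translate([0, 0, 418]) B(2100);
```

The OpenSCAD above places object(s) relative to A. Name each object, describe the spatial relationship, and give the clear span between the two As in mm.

A is a stool. B is a beam. A beam spans the tops of two stools. The clear span between the two stools is 1380 mm.

Second stool starts at x = 1740; first ends at x = 360; clear span = 1740 − 360 = 1380 mm.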